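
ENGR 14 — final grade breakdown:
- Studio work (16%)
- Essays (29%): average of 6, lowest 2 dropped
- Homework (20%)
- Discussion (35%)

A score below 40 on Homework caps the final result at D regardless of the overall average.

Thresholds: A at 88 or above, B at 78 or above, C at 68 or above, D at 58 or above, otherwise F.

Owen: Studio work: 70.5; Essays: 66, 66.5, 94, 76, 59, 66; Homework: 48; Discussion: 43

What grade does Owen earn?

Essays: drop 59, 66 → average of remaining 4 = 302.5/4 = 75.625
Homework score 48 ≥ 40: minimum met.
Weighted total:
  Studio work 70.5 × 0.16 = 11.28
  Essays 75.625 × 0.29 = 21.93125
  Homework 48 × 0.2 = 9.6
  Discussion 43 × 0.35 = 15.05
Sum = 57.86125
57.86125 < 58 → F

F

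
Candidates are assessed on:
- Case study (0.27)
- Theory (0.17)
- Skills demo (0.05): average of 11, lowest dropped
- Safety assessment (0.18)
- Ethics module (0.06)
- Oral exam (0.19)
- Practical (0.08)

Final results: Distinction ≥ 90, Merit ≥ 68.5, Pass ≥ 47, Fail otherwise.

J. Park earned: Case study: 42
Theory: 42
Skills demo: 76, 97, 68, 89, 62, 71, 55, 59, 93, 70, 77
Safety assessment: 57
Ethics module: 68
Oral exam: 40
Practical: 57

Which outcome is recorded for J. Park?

Pass

Skills demo: drop 55 → average of remaining 10 = 762/10 = 76.2
Weighted total:
  Case study 42 × 0.27 = 11.34
  Theory 42 × 0.17 = 7.14
  Skills demo 76.2 × 0.05 = 3.81
  Safety assessment 57 × 0.18 = 10.26
  Ethics module 68 × 0.06 = 4.08
  Oral exam 40 × 0.19 = 7.6
  Practical 57 × 0.08 = 4.56
Sum = 48.79
48.79 is ≥ 47 and < 68.5 → Pass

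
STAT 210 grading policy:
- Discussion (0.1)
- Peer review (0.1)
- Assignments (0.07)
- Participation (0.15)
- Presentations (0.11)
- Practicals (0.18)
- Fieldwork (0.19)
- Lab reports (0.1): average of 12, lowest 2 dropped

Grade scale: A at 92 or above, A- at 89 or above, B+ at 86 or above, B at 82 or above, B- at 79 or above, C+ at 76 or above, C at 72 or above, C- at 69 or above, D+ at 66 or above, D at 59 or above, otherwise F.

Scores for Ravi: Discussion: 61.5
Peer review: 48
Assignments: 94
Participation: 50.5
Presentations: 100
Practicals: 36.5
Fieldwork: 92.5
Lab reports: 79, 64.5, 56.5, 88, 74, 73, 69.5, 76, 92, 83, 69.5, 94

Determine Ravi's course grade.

D+

Lab reports: drop 56.5, 64.5 → average of remaining 10 = 798/10 = 79.8
Weighted total:
  Discussion 61.5 × 0.1 = 6.15
  Peer review 48 × 0.1 = 4.8
  Assignments 94 × 0.07 = 6.58
  Participation 50.5 × 0.15 = 7.575
  Presentations 100 × 0.11 = 11
  Practicals 36.5 × 0.18 = 6.57
  Fieldwork 92.5 × 0.19 = 17.575
  Lab reports 79.8 × 0.1 = 7.98
Sum = 68.23
68.23 is ≥ 66 and < 69 → D+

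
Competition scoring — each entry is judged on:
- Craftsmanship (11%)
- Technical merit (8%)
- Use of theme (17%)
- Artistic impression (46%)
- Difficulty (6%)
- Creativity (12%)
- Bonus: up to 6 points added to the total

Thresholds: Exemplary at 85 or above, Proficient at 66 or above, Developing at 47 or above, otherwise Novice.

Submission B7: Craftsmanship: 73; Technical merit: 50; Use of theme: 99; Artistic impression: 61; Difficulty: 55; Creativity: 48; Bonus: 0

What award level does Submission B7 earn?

Developing

Weighted total:
  Craftsmanship 73 × 0.11 = 8.03
  Technical merit 50 × 0.08 = 4
  Use of theme 99 × 0.17 = 16.83
  Artistic impression 61 × 0.46 = 28.06
  Difficulty 55 × 0.06 = 3.3
  Creativity 48 × 0.12 = 5.76
Sum = 65.98
Bonus: 65.98 + 0 = 65.98
65.98 is ≥ 47 and < 66 → Developing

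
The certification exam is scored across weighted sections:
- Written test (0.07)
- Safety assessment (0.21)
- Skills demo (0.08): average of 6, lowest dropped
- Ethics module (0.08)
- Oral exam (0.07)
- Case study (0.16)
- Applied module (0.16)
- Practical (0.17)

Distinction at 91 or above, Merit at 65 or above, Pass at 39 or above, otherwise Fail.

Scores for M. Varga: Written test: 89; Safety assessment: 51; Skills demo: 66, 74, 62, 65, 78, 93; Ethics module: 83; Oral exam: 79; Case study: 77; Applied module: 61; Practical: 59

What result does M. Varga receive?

Skills demo: drop 62 → average of remaining 5 = 376/5 = 75.2
Weighted total:
  Written test 89 × 0.07 = 6.23
  Safety assessment 51 × 0.21 = 10.71
  Skills demo 75.2 × 0.08 = 6.016
  Ethics module 83 × 0.08 = 6.64
  Oral exam 79 × 0.07 = 5.53
  Case study 77 × 0.16 = 12.32
  Applied module 61 × 0.16 = 9.76
  Practical 59 × 0.17 = 10.03
Sum = 67.236
67.236 is ≥ 65 and < 91 → Merit

Merit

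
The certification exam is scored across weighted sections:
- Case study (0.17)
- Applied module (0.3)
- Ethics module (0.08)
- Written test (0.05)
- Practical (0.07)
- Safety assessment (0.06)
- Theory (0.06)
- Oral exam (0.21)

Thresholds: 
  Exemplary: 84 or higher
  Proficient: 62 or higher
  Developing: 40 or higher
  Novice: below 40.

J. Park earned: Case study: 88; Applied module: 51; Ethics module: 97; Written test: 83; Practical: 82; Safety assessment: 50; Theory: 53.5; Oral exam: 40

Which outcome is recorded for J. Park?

Proficient

Weighted total:
  Case study 88 × 0.17 = 14.96
  Applied module 51 × 0.3 = 15.3
  Ethics module 97 × 0.08 = 7.76
  Written test 83 × 0.05 = 4.15
  Practical 82 × 0.07 = 5.74
  Safety assessment 50 × 0.06 = 3
  Theory 53.5 × 0.06 = 3.21
  Oral exam 40 × 0.21 = 8.4
Sum = 62.52
62.52 is ≥ 62 and < 84 → Proficient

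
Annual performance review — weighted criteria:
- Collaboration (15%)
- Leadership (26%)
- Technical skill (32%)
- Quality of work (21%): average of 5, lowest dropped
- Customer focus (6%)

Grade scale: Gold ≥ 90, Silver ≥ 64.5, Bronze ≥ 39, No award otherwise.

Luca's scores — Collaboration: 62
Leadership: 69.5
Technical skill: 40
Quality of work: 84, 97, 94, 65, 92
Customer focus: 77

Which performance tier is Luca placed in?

Bronze

Quality of work: drop 65 → average of remaining 4 = 367/4 = 91.75
Weighted total:
  Collaboration 62 × 0.15 = 9.3
  Leadership 69.5 × 0.26 = 18.07
  Technical skill 40 × 0.32 = 12.8
  Quality of work 91.75 × 0.21 = 19.2675
  Customer focus 77 × 0.06 = 4.62
Sum = 64.0575
64.0575 is ≥ 39 and < 64.5 → Bronze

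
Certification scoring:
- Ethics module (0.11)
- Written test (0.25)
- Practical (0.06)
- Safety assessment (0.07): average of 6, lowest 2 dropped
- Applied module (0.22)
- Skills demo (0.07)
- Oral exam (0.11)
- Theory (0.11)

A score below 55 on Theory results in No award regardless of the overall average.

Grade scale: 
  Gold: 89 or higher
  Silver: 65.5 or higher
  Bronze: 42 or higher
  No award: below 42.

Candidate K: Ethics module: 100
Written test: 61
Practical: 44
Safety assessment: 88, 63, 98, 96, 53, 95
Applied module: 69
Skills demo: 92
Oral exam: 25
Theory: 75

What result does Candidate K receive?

Silver

Safety assessment: drop 53, 63 → average of remaining 4 = 377/4 = 94.25
Theory score 75 ≥ 55: minimum met.
Weighted total:
  Ethics module 100 × 0.11 = 11
  Written test 61 × 0.25 = 15.25
  Practical 44 × 0.06 = 2.64
  Safety assessment 94.25 × 0.07 = 6.5975
  Applied module 69 × 0.22 = 15.18
  Skills demo 92 × 0.07 = 6.44
  Oral exam 25 × 0.11 = 2.75
  Theory 75 × 0.11 = 8.25
Sum = 68.1075
68.1075 is ≥ 65.5 and < 89 → Silver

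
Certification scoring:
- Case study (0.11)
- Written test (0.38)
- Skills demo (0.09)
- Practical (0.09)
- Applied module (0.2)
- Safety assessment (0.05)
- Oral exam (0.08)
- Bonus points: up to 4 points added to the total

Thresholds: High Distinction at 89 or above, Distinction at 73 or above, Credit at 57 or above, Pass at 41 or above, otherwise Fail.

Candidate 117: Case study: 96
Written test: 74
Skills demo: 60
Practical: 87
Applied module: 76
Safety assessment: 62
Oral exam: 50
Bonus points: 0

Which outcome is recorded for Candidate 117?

Weighted total:
  Case study 96 × 0.11 = 10.56
  Written test 74 × 0.38 = 28.12
  Skills demo 60 × 0.09 = 5.4
  Practical 87 × 0.09 = 7.83
  Applied module 76 × 0.2 = 15.2
  Safety assessment 62 × 0.05 = 3.1
  Oral exam 50 × 0.08 = 4
Sum = 74.21
Bonus points: 74.21 + 0 = 74.21
74.21 is ≥ 73 and < 89 → Distinction

Distinction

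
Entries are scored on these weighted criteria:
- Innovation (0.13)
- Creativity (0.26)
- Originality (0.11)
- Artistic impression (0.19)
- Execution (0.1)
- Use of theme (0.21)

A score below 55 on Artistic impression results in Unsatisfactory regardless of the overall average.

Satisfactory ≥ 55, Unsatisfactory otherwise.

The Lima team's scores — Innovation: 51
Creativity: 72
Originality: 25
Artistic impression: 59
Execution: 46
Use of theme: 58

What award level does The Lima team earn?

Satisfactory

Artistic impression score 59 ≥ 55: minimum met.
Weighted total:
  Innovation 51 × 0.13 = 6.63
  Creativity 72 × 0.26 = 18.72
  Originality 25 × 0.11 = 2.75
  Artistic impression 59 × 0.19 = 11.21
  Execution 46 × 0.1 = 4.6
  Use of theme 58 × 0.21 = 12.18
Sum = 56.09
56.09 ≥ 55 → Satisfactory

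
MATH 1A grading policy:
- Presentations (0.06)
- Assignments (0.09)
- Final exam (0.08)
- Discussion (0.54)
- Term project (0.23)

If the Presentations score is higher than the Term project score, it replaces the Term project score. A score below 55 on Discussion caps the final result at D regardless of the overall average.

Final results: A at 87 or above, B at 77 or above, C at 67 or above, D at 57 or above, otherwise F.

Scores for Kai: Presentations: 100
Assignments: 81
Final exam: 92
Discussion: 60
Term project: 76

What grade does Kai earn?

Presentations (100) > Term project (76), so Term project counts as 100.
Discussion score 60 ≥ 55: minimum met.
Weighted total:
  Presentations 100 × 0.06 = 6
  Assignments 81 × 0.09 = 7.29
  Final exam 92 × 0.08 = 7.36
  Discussion 60 × 0.54 = 32.4
  Term project 100 × 0.23 = 23
Sum = 76.05
76.05 is ≥ 67 and < 77 → C

C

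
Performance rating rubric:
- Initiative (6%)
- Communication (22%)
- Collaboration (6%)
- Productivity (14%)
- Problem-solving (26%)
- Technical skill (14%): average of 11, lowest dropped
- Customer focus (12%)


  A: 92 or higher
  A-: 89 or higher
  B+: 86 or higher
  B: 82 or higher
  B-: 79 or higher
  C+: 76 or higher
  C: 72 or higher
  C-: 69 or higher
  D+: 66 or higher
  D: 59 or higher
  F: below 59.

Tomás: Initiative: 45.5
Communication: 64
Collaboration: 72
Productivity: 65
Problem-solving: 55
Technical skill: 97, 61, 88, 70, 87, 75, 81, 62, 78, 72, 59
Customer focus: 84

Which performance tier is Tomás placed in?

D

Technical skill: drop 59 → average of remaining 10 = 771/10 = 77.1
Weighted total:
  Initiative 45.5 × 0.06 = 2.73
  Communication 64 × 0.22 = 14.08
  Collaboration 72 × 0.06 = 4.32
  Productivity 65 × 0.14 = 9.1
  Problem-solving 55 × 0.26 = 14.3
  Technical skill 77.1 × 0.14 = 10.794
  Customer focus 84 × 0.12 = 10.08
Sum = 65.404
65.404 is ≥ 59 and < 66 → D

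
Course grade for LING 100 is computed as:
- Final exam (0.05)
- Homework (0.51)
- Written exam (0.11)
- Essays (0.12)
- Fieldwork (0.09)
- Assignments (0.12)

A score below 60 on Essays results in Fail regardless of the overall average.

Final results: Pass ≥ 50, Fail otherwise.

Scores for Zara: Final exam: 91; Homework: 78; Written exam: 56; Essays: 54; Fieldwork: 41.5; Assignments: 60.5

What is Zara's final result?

Fail

Essays score 54 < 60: minimum not met.
Weighted total:
  Final exam 91 × 0.05 = 4.55
  Homework 78 × 0.51 = 39.78
  Written exam 56 × 0.11 = 6.16
  Essays 54 × 0.12 = 6.48
  Fieldwork 41.5 × 0.09 = 3.735
  Assignments 60.5 × 0.12 = 7.26
Sum = 67.965
Because the Essays minimum was not met, the result is Fail.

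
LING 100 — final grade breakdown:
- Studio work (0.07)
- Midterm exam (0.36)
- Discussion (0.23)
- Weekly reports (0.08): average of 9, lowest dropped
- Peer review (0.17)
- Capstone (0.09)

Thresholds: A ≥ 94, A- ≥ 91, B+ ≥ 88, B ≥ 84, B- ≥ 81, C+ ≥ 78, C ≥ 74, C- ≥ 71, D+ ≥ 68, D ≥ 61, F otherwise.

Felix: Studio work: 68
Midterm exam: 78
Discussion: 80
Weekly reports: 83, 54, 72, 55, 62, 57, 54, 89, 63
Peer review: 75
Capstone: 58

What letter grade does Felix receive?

C

Weekly reports: drop 54 → average of remaining 8 = 535/8 = 66.875
Weighted total:
  Studio work 68 × 0.07 = 4.76
  Midterm exam 78 × 0.36 = 28.08
  Discussion 80 × 0.23 = 18.4
  Weekly reports 66.875 × 0.08 = 5.35
  Peer review 75 × 0.17 = 12.75
  Capstone 58 × 0.09 = 5.22
Sum = 74.56
74.56 is ≥ 74 and < 78 → C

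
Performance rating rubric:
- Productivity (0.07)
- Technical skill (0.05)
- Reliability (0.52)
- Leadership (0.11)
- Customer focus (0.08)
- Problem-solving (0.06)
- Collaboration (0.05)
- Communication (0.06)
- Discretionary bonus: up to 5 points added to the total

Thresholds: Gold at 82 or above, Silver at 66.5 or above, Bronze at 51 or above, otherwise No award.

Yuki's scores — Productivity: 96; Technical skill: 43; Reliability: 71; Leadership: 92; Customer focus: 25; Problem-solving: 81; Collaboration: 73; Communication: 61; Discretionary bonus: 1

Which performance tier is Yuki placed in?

Silver

Weighted total:
  Productivity 96 × 0.07 = 6.72
  Technical skill 43 × 0.05 = 2.15
  Reliability 71 × 0.52 = 36.92
  Leadership 92 × 0.11 = 10.12
  Customer focus 25 × 0.08 = 2
  Problem-solving 81 × 0.06 = 4.86
  Collaboration 73 × 0.05 = 3.65
  Communication 61 × 0.06 = 3.66
Sum = 70.08
Discretionary bonus: 70.08 + 1 = 71.08
71.08 is ≥ 66.5 and < 82 → Silver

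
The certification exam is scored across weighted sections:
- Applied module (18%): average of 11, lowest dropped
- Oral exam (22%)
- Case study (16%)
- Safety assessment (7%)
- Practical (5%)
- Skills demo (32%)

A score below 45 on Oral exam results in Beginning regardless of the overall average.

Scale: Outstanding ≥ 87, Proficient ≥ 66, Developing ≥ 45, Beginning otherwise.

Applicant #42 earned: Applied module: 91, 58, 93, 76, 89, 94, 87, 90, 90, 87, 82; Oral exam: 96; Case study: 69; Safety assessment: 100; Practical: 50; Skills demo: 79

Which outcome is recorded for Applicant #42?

Proficient

Applied module: drop 58 → average of remaining 10 = 879/10 = 87.9
Oral exam score 96 ≥ 45: minimum met.
Weighted total:
  Applied module 87.9 × 0.18 = 15.822
  Oral exam 96 × 0.22 = 21.12
  Case study 69 × 0.16 = 11.04
  Safety assessment 100 × 0.07 = 7
  Practical 50 × 0.05 = 2.5
  Skills demo 79 × 0.32 = 25.28
Sum = 82.762
82.762 is ≥ 66 and < 87 → Proficient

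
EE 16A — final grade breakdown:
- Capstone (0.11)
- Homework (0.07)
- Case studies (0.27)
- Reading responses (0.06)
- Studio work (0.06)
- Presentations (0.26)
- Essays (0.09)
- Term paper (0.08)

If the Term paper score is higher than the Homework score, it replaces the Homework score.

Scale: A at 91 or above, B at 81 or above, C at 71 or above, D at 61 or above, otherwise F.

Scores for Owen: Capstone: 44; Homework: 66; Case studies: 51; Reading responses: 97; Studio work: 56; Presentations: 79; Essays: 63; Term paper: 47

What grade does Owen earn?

Term paper (47) ≤ Homework (66), so Homework stays at 66.
Weighted total:
  Capstone 44 × 0.11 = 4.84
  Homework 66 × 0.07 = 4.62
  Case studies 51 × 0.27 = 13.77
  Reading responses 97 × 0.06 = 5.82
  Studio work 56 × 0.06 = 3.36
  Presentations 79 × 0.26 = 20.54
  Essays 63 × 0.09 = 5.67
  Term paper 47 × 0.08 = 3.76
Sum = 62.38
62.38 is ≥ 61 and < 71 → D

D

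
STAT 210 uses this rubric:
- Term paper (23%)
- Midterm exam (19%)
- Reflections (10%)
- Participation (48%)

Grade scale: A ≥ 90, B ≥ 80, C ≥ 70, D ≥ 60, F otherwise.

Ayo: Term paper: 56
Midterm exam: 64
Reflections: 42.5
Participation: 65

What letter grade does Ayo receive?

D

Weighted total:
  Term paper 56 × 0.23 = 12.88
  Midterm exam 64 × 0.19 = 12.16
  Reflections 42.5 × 0.1 = 4.25
  Participation 65 × 0.48 = 31.2
Sum = 60.49
60.49 is ≥ 60 and < 70 → D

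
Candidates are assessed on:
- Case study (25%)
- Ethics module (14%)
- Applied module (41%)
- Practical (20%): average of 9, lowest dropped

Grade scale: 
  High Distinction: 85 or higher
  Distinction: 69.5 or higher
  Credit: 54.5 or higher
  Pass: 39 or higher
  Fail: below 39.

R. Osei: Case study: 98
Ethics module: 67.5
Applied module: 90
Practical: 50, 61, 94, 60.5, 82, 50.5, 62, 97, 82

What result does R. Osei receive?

High Distinction

Practical: drop 50 → average of remaining 8 = 589/8 = 73.625
Weighted total:
  Case study 98 × 0.25 = 24.5
  Ethics module 67.5 × 0.14 = 9.45
  Applied module 90 × 0.41 = 36.9
  Practical 73.625 × 0.2 = 14.725
Sum = 85.575
85.575 ≥ 85 → High Distinction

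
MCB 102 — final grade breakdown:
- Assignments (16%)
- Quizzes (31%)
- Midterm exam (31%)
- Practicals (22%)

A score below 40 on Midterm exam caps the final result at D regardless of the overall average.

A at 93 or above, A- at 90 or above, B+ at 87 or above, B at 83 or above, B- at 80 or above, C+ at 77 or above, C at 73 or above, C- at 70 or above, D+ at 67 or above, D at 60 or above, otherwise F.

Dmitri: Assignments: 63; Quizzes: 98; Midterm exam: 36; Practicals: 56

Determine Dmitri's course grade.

Midterm exam score 36 < 40: minimum not met.
Weighted total:
  Assignments 63 × 0.16 = 10.08
  Quizzes 98 × 0.31 = 30.38
  Midterm exam 36 × 0.31 = 11.16
  Practicals 56 × 0.22 = 12.32
Sum = 63.94
63.94 would be D; cap at D applies → D.

D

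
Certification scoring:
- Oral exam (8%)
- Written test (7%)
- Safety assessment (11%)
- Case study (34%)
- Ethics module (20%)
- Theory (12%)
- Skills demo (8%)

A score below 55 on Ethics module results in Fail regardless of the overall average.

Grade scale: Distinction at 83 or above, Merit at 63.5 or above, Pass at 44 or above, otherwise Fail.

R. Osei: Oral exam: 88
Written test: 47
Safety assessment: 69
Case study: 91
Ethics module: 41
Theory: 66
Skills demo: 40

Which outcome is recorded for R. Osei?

Fail

Ethics module score 41 < 55: minimum not met.
Weighted total:
  Oral exam 88 × 0.08 = 7.04
  Written test 47 × 0.07 = 3.29
  Safety assessment 69 × 0.11 = 7.59
  Case study 91 × 0.34 = 30.94
  Ethics module 41 × 0.2 = 8.2
  Theory 66 × 0.12 = 7.92
  Skills demo 40 × 0.08 = 3.2
Sum = 68.18
Because the Ethics module minimum was not met, the result is Fail.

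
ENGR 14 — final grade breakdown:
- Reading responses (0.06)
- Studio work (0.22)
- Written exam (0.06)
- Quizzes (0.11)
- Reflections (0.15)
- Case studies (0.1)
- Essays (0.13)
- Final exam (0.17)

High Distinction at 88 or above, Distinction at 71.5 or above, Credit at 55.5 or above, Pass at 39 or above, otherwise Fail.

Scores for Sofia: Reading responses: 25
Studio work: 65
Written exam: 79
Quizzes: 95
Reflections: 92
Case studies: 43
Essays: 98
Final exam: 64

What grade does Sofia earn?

Weighted total:
  Reading responses 25 × 0.06 = 1.5
  Studio work 65 × 0.22 = 14.3
  Written exam 79 × 0.06 = 4.74
  Quizzes 95 × 0.11 = 10.45
  Reflections 92 × 0.15 = 13.8
  Case studies 43 × 0.1 = 4.3
  Essays 98 × 0.13 = 12.74
  Final exam 64 × 0.17 = 10.88
Sum = 72.71
72.71 is ≥ 71.5 and < 88 → Distinction

Distinction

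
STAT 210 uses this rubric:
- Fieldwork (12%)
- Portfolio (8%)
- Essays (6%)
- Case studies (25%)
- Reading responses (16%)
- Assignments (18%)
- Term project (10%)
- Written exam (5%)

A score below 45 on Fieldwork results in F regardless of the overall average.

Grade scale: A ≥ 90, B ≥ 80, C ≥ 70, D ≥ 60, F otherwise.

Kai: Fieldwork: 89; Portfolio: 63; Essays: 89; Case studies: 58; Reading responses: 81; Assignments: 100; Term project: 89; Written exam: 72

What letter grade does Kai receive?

C

Fieldwork score 89 ≥ 45: minimum met.
Weighted total:
  Fieldwork 89 × 0.12 = 10.68
  Portfolio 63 × 0.08 = 5.04
  Essays 89 × 0.06 = 5.34
  Case studies 58 × 0.25 = 14.5
  Reading responses 81 × 0.16 = 12.96
  Assignments 100 × 0.18 = 18
  Term project 89 × 0.1 = 8.9
  Written exam 72 × 0.05 = 3.6
Sum = 79.02
79.02 is ≥ 70 and < 80 → C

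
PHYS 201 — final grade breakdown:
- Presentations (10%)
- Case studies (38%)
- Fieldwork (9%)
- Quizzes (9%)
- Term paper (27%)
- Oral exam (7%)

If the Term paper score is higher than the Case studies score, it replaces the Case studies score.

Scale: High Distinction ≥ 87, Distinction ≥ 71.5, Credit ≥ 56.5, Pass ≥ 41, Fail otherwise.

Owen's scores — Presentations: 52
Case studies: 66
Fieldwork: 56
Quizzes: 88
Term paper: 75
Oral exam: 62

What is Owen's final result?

Credit

Term paper (75) > Case studies (66), so Case studies counts as 75.
Weighted total:
  Presentations 52 × 0.1 = 5.2
  Case studies 75 × 0.38 = 28.5
  Fieldwork 56 × 0.09 = 5.04
  Quizzes 88 × 0.09 = 7.92
  Term paper 75 × 0.27 = 20.25
  Oral exam 62 × 0.07 = 4.34
Sum = 71.25
71.25 is ≥ 56.5 and < 71.5 → Credit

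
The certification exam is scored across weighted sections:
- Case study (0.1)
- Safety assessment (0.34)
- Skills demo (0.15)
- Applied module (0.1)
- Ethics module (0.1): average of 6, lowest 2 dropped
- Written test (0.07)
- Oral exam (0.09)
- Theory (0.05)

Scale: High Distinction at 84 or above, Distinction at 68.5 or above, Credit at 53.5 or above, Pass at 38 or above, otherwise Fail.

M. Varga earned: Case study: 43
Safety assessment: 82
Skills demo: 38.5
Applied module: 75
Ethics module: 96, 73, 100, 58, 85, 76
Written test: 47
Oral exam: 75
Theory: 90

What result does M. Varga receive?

Ethics module: drop 58, 73 → average of remaining 4 = 357/4 = 89.25
Weighted total:
  Case study 43 × 0.1 = 4.3
  Safety assessment 82 × 0.34 = 27.88
  Skills demo 38.5 × 0.15 = 5.775
  Applied module 75 × 0.1 = 7.5
  Ethics module 89.25 × 0.1 = 8.925
  Written test 47 × 0.07 = 3.29
  Oral exam 75 × 0.09 = 6.75
  Theory 90 × 0.05 = 4.5
Sum = 68.92
68.92 is ≥ 68.5 and < 84 → Distinction

Distinction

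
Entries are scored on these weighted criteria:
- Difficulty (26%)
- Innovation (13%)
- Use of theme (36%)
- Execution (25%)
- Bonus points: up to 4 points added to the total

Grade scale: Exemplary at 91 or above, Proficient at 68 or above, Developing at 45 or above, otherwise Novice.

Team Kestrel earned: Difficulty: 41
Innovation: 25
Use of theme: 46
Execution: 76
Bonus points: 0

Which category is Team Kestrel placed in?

Developing

Weighted total:
  Difficulty 41 × 0.26 = 10.66
  Innovation 25 × 0.13 = 3.25
  Use of theme 46 × 0.36 = 16.56
  Execution 76 × 0.25 = 19
Sum = 49.47
Bonus points: 49.47 + 0 = 49.47
49.47 is ≥ 45 and < 68 → Developing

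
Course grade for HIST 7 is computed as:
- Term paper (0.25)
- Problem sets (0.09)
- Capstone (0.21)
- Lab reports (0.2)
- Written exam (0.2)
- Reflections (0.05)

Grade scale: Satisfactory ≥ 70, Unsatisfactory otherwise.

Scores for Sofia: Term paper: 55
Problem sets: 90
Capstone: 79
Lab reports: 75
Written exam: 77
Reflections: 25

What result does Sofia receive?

Satisfactory

Weighted total:
  Term paper 55 × 0.25 = 13.75
  Problem sets 90 × 0.09 = 8.1
  Capstone 79 × 0.21 = 16.59
  Lab reports 75 × 0.2 = 15
  Written exam 77 × 0.2 = 15.4
  Reflections 25 × 0.05 = 1.25
Sum = 70.09
70.09 ≥ 70 → Satisfactory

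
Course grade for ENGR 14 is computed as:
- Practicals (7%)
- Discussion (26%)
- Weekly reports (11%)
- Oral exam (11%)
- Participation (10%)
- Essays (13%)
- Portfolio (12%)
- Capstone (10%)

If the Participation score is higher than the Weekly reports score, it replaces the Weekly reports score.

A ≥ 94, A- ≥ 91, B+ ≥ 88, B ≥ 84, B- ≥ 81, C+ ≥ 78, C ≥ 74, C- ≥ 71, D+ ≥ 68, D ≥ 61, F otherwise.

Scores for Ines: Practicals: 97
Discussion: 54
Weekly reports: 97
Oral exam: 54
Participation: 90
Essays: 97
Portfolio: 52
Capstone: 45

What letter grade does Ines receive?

D+

Participation (90) ≤ Weekly reports (97), so Weekly reports stays at 97.
Weighted total:
  Practicals 97 × 0.07 = 6.79
  Discussion 54 × 0.26 = 14.04
  Weekly reports 97 × 0.11 = 10.67
  Oral exam 54 × 0.11 = 5.94
  Participation 90 × 0.1 = 9
  Essays 97 × 0.13 = 12.61
  Portfolio 52 × 0.12 = 6.24
  Capstone 45 × 0.1 = 4.5
Sum = 69.79
69.79 is ≥ 68 and < 71 → D+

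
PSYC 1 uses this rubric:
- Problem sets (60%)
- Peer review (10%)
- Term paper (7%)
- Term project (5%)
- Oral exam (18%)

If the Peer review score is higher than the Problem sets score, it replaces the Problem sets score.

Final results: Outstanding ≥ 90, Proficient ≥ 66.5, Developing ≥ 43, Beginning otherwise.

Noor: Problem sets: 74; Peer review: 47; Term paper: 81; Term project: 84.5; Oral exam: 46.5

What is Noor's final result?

Peer review (47) ≤ Problem sets (74), so Problem sets stays at 74.
Weighted total:
  Problem sets 74 × 0.6 = 44.4
  Peer review 47 × 0.1 = 4.7
  Term paper 81 × 0.07 = 5.67
  Term project 84.5 × 0.05 = 4.225
  Oral exam 46.5 × 0.18 = 8.37
Sum = 67.365
67.365 is ≥ 66.5 and < 90 → Proficient

Proficient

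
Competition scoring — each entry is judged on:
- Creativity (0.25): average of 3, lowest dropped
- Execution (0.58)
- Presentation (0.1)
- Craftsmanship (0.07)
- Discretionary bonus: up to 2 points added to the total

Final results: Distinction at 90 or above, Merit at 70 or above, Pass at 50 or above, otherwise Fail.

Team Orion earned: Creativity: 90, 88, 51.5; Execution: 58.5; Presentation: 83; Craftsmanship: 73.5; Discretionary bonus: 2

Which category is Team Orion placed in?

Merit

Creativity: drop 51.5 → average of remaining 2 = 178/2 = 89
Weighted total:
  Creativity 89 × 0.25 = 22.25
  Execution 58.5 × 0.58 = 33.93
  Presentation 83 × 0.1 = 8.3
  Craftsmanship 73.5 × 0.07 = 5.145
Sum = 69.625
Discretionary bonus: 69.625 + 2 = 71.625
71.625 is ≥ 70 and < 90 → Merit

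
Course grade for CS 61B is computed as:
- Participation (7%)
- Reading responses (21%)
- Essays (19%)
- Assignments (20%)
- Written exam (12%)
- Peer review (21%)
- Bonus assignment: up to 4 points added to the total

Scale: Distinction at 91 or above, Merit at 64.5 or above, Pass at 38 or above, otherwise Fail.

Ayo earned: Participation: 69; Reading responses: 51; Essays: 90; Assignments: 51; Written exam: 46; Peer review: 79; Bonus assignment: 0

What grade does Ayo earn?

Merit

Weighted total:
  Participation 69 × 0.07 = 4.83
  Reading responses 51 × 0.21 = 10.71
  Essays 90 × 0.19 = 17.1
  Assignments 51 × 0.2 = 10.2
  Written exam 46 × 0.12 = 5.52
  Peer review 79 × 0.21 = 16.59
Sum = 64.95
Bonus assignment: 64.95 + 0 = 64.95
64.95 is ≥ 64.5 and < 91 → Merit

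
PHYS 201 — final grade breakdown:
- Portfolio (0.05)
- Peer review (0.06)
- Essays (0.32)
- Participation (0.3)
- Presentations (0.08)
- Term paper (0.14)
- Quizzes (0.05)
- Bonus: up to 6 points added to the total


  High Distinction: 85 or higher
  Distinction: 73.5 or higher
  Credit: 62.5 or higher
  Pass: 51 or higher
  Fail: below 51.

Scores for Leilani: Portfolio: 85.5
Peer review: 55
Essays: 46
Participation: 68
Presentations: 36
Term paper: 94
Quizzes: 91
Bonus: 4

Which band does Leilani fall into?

Credit

Weighted total:
  Portfolio 85.5 × 0.05 = 4.275
  Peer review 55 × 0.06 = 3.3
  Essays 46 × 0.32 = 14.72
  Participation 68 × 0.3 = 20.4
  Presentations 36 × 0.08 = 2.88
  Term paper 94 × 0.14 = 13.16
  Quizzes 91 × 0.05 = 4.55
Sum = 63.285
Bonus: 63.285 + 4 = 67.285
67.285 is ≥ 62.5 and < 73.5 → Credit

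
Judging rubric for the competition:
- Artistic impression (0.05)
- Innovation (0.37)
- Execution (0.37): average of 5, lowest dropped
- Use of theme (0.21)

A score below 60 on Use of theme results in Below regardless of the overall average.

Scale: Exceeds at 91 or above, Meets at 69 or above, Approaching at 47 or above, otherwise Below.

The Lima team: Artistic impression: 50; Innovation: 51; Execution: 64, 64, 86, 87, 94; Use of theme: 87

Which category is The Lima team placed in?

Execution: drop 64 → average of remaining 4 = 331/4 = 82.75
Use of theme score 87 ≥ 60: minimum met.
Weighted total:
  Artistic impression 50 × 0.05 = 2.5
  Innovation 51 × 0.37 = 18.87
  Execution 82.75 × 0.37 = 30.6175
  Use of theme 87 × 0.21 = 18.27
Sum = 70.2575
70.2575 is ≥ 69 and < 91 → Meets

Meets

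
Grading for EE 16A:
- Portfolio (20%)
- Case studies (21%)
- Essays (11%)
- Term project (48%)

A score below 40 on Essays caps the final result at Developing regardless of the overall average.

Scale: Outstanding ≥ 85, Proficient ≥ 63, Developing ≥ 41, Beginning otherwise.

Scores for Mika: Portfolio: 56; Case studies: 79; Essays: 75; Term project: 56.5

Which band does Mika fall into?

Proficient

Essays score 75 ≥ 40: minimum met.
Weighted total:
  Portfolio 56 × 0.2 = 11.2
  Case studies 79 × 0.21 = 16.59
  Essays 75 × 0.11 = 8.25
  Term project 56.5 × 0.48 = 27.12
Sum = 63.16
63.16 is ≥ 63 and < 85 → Proficient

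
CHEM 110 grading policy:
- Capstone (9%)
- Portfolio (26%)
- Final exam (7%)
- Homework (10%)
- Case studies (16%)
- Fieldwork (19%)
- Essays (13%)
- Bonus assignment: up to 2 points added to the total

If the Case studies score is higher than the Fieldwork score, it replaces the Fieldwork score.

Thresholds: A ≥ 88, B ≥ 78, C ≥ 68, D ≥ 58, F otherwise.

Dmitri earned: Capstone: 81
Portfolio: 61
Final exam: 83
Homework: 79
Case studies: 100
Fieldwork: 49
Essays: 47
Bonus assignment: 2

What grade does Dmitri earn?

Case studies (100) > Fieldwork (49), so Fieldwork counts as 100.
Weighted total:
  Capstone 81 × 0.09 = 7.29
  Portfolio 61 × 0.26 = 15.86
  Final exam 83 × 0.07 = 5.81
  Homework 79 × 0.1 = 7.9
  Case studies 100 × 0.16 = 16
  Fieldwork 100 × 0.19 = 19
  Essays 47 × 0.13 = 6.11
Sum = 77.97
Bonus assignment: 77.97 + 2 = 79.97
79.97 is ≥ 78 and < 88 → B

B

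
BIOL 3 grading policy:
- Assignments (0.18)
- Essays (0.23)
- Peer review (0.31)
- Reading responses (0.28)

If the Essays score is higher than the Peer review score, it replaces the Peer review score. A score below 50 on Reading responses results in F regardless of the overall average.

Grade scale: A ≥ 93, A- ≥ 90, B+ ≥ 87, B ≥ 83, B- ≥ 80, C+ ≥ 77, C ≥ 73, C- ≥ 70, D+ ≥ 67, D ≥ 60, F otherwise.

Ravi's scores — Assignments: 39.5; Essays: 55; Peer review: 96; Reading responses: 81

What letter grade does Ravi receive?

C-

Essays (55) ≤ Peer review (96), so Peer review stays at 96.
Reading responses score 81 ≥ 50: minimum met.
Weighted total:
  Assignments 39.5 × 0.18 = 7.11
  Essays 55 × 0.23 = 12.65
  Peer review 96 × 0.31 = 29.76
  Reading responses 81 × 0.28 = 22.68
Sum = 72.2
72.2 is ≥ 70 and < 73 → C-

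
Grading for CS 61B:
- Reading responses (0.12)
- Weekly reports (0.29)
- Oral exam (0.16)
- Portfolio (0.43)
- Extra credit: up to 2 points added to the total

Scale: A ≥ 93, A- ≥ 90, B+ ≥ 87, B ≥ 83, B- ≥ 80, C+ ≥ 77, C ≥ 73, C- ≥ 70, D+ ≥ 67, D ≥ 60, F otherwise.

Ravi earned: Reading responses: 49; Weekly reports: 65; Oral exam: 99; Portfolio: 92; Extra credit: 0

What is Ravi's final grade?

Weighted total:
  Reading responses 49 × 0.12 = 5.88
  Weekly reports 65 × 0.29 = 18.85
  Oral exam 99 × 0.16 = 15.84
  Portfolio 92 × 0.43 = 39.56
Sum = 80.13
Extra credit: 80.13 + 0 = 80.13
80.13 is ≥ 80 and < 83 → B-

B-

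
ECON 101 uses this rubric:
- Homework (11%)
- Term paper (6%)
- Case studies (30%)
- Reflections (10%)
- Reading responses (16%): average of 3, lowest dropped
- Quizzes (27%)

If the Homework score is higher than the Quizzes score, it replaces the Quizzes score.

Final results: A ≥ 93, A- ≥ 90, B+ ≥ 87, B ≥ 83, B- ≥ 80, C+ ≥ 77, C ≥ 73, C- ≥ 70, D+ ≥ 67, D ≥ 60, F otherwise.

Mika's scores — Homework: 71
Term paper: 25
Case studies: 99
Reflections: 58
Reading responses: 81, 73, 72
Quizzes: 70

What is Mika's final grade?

Reading responses: drop 72 → average of remaining 2 = 154/2 = 77
Homework (71) > Quizzes (70), so Quizzes counts as 71.
Weighted total:
  Homework 71 × 0.11 = 7.81
  Term paper 25 × 0.06 = 1.5
  Case studies 99 × 0.3 = 29.7
  Reflections 58 × 0.1 = 5.8
  Reading responses 77 × 0.16 = 12.32
  Quizzes 71 × 0.27 = 19.17
Sum = 76.3
76.3 is ≥ 73 and < 77 → C

C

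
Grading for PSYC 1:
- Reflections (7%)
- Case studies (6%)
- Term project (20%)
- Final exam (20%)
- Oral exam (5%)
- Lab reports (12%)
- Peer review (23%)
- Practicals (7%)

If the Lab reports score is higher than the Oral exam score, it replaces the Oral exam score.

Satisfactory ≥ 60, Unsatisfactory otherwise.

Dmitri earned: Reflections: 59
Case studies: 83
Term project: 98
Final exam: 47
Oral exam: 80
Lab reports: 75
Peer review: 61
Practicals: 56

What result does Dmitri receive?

Lab reports (75) ≤ Oral exam (80), so Oral exam stays at 80.
Weighted total:
  Reflections 59 × 0.07 = 4.13
  Case studies 83 × 0.06 = 4.98
  Term project 98 × 0.2 = 19.6
  Final exam 47 × 0.2 = 9.4
  Oral exam 80 × 0.05 = 4
  Lab reports 75 × 0.12 = 9
  Peer review 61 × 0.23 = 14.03
  Practicals 56 × 0.07 = 3.92
Sum = 69.06
69.06 ≥ 60 → Satisfactory

Satisfactory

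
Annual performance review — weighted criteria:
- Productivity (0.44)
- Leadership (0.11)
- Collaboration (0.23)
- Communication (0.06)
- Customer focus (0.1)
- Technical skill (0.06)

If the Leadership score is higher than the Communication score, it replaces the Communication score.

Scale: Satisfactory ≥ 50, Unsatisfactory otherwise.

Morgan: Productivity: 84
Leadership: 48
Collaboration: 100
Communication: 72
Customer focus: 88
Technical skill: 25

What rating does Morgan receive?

Leadership (48) ≤ Communication (72), so Communication stays at 72.
Weighted total:
  Productivity 84 × 0.44 = 36.96
  Leadership 48 × 0.11 = 5.28
  Collaboration 100 × 0.23 = 23
  Communication 72 × 0.06 = 4.32
  Customer focus 88 × 0.1 = 8.8
  Technical skill 25 × 0.06 = 1.5
Sum = 79.86
79.86 ≥ 50 → Satisfactory

Satisfactory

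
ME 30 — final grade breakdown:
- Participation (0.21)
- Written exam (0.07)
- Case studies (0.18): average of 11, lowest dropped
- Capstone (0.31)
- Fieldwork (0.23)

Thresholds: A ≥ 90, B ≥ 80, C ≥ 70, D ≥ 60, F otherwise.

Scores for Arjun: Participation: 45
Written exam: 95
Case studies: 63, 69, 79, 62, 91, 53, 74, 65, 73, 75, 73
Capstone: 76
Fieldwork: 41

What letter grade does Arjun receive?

Case studies: drop 53 → average of remaining 10 = 724/10 = 72.4
Weighted total:
  Participation 45 × 0.21 = 9.45
  Written exam 95 × 0.07 = 6.65
  Case studies 72.4 × 0.18 = 13.032
  Capstone 76 × 0.31 = 23.56
  Fieldwork 41 × 0.23 = 9.43
Sum = 62.122
62.122 is ≥ 60 and < 70 → D

D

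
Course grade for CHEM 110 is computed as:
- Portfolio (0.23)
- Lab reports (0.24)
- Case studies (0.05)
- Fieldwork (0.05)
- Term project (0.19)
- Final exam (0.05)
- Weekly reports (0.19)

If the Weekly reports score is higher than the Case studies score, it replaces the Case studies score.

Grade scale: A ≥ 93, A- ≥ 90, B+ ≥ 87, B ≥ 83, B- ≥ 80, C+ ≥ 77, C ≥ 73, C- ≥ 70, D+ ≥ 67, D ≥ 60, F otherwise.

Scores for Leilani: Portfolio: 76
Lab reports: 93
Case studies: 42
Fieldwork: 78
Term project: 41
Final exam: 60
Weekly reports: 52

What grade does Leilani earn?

Weekly reports (52) > Case studies (42), so Case studies counts as 52.
Weighted total:
  Portfolio 76 × 0.23 = 17.48
  Lab reports 93 × 0.24 = 22.32
  Case studies 52 × 0.05 = 2.6
  Fieldwork 78 × 0.05 = 3.9
  Term project 41 × 0.19 = 7.79
  Final exam 60 × 0.05 = 3
  Weekly reports 52 × 0.19 = 9.88
Sum = 66.97
66.97 is ≥ 60 and < 67 → D

D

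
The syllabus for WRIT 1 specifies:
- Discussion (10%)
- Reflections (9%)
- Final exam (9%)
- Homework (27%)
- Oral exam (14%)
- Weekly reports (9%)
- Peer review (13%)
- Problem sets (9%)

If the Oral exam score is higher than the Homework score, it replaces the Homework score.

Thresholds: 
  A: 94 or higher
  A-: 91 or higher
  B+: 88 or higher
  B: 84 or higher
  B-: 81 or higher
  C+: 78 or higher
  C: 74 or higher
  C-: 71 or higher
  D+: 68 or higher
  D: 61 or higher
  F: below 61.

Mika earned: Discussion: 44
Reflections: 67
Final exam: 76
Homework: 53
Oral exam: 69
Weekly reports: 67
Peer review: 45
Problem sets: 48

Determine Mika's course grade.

Oral exam (69) > Homework (53), so Homework counts as 69.
Weighted total:
  Discussion 44 × 0.1 = 4.4
  Reflections 67 × 0.09 = 6.03
  Final exam 76 × 0.09 = 6.84
  Homework 69 × 0.27 = 18.63
  Oral exam 69 × 0.14 = 9.66
  Weekly reports 67 × 0.09 = 6.03
  Peer review 45 × 0.13 = 5.85
  Problem sets 48 × 0.09 = 4.32
Sum = 61.76
61.76 is ≥ 61 and < 68 → D

D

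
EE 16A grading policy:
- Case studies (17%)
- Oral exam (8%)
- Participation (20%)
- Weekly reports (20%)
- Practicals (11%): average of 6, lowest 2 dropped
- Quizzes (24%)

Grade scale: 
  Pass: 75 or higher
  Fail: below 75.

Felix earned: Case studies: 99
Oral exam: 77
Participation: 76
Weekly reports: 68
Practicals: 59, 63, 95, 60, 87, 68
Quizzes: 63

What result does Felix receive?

Pass

Practicals: drop 59, 60 → average of remaining 4 = 313/4 = 78.25
Weighted total:
  Case studies 99 × 0.17 = 16.83
  Oral exam 77 × 0.08 = 6.16
  Participation 76 × 0.2 = 15.2
  Weekly reports 68 × 0.2 = 13.6
  Practicals 78.25 × 0.11 = 8.6075
  Quizzes 63 × 0.24 = 15.12
Sum = 75.5175
75.5175 ≥ 75 → Pass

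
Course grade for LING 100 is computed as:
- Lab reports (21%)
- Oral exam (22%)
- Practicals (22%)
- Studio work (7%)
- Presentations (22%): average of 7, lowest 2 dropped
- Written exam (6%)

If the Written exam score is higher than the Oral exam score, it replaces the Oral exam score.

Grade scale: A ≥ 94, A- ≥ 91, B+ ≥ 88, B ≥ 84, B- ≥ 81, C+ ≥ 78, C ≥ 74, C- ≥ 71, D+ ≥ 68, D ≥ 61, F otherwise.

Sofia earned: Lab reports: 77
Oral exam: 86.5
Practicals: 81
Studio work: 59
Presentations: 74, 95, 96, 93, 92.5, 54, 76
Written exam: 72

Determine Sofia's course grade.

Presentations: drop 54, 74 → average of remaining 5 = 452.5/5 = 90.5
Written exam (72) ≤ Oral exam (86.5), so Oral exam stays at 86.5.
Weighted total:
  Lab reports 77 × 0.21 = 16.17
  Oral exam 86.5 × 0.22 = 19.03
  Practicals 81 × 0.22 = 17.82
  Studio work 59 × 0.07 = 4.13
  Presentations 90.5 × 0.22 = 19.91
  Written exam 72 × 0.06 = 4.32
Sum = 81.38
81.38 is ≥ 81 and < 84 → B-

B-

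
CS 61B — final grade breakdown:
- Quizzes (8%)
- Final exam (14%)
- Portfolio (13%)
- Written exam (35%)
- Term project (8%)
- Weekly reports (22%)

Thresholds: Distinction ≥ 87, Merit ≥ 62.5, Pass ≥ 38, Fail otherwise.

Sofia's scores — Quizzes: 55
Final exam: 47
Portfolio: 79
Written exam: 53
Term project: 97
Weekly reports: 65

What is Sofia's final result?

Pass

Weighted total:
  Quizzes 55 × 0.08 = 4.4
  Final exam 47 × 0.14 = 6.58
  Portfolio 79 × 0.13 = 10.27
  Written exam 53 × 0.35 = 18.55
  Term project 97 × 0.08 = 7.76
  Weekly reports 65 × 0.22 = 14.3
Sum = 61.86
61.86 is ≥ 38 and < 62.5 → Pass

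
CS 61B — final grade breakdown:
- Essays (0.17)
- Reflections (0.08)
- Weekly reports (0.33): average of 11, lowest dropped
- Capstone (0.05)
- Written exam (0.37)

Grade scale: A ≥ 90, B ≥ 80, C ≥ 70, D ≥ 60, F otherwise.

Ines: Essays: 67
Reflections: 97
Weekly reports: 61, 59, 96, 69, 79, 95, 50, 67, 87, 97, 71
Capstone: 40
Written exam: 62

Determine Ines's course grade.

D

Weekly reports: drop 50 → average of remaining 10 = 781/10 = 78.1
Weighted total:
  Essays 67 × 0.17 = 11.39
  Reflections 97 × 0.08 = 7.76
  Weekly reports 78.1 × 0.33 = 25.773
  Capstone 40 × 0.05 = 2
  Written exam 62 × 0.37 = 22.94
Sum = 69.863
69.863 is ≥ 60 and < 70 → D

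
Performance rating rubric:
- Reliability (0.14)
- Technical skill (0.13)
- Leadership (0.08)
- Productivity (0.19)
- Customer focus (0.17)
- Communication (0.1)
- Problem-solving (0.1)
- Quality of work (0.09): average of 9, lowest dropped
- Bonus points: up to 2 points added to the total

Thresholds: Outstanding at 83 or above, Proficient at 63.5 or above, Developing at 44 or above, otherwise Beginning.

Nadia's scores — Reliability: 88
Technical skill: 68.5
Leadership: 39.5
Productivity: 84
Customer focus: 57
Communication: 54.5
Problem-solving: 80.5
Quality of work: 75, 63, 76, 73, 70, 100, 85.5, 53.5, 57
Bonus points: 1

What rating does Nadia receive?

Quality of work: drop 53.5 → average of remaining 8 = 599.5/8 = 74.9375
Weighted total:
  Reliability 88 × 0.14 = 12.32
  Technical skill 68.5 × 0.13 = 8.905
  Leadership 39.5 × 0.08 = 3.16
  Productivity 84 × 0.19 = 15.96
  Customer focus 57 × 0.17 = 9.69
  Communication 54.5 × 0.1 = 5.45
  Problem-solving 80.5 × 0.1 = 8.05
  Quality of work 74.9375 × 0.09 = 6.744375
Sum = 70.279375
Bonus points: 70.279375 + 1 = 71.279375
71.279375 is ≥ 63.5 and < 83 → Proficient

Proficient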